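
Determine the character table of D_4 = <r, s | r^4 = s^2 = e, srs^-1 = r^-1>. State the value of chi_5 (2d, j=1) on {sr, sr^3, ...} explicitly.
Conjugacy classes: {e} of size 1, {r^2} of size 1, {r^1, r^3} of size 2, {s, sr^2, ...} of size 2, {sr, sr^3, ...} of size 2.
Character table:
  irrep \ class              {e} (size 1)  {r^2} (size 1)  {r^1, r^3} (size 2)  {s, sr^2, ...} (size 2)  {sr, sr^3, ...} (size 2)
  chi_1 (triv)               1             1               1                    1                        1                       
  chi_2 (sign: r->1, s->-1)  1             1               1                    -1                       -1                      
  chi_3 (r->-1, s->1)        1             1               -1                   1                        -1                      
  chi_4 (r->-1, s->-1)       1             1               -1                   -1                       1                       
  chi_5 (2d, j=1)            2             -2              0                    0                        0                       

Spot check: chi_5 (2d, j=1) on {sr, sr^3, ...} = 0.

D_4 has order 2*4 = 8 with 5 conjugacy classes, hence 5 irreducibles. Sum of squared dims 1 + 1 + 1 + 1 + 4 = 8 = |G|. Linear characters come from the abelianisation; the 2-dimensional irreps have character r^k -> 2*cos(2*pi*j*k/4), reflections -> 0.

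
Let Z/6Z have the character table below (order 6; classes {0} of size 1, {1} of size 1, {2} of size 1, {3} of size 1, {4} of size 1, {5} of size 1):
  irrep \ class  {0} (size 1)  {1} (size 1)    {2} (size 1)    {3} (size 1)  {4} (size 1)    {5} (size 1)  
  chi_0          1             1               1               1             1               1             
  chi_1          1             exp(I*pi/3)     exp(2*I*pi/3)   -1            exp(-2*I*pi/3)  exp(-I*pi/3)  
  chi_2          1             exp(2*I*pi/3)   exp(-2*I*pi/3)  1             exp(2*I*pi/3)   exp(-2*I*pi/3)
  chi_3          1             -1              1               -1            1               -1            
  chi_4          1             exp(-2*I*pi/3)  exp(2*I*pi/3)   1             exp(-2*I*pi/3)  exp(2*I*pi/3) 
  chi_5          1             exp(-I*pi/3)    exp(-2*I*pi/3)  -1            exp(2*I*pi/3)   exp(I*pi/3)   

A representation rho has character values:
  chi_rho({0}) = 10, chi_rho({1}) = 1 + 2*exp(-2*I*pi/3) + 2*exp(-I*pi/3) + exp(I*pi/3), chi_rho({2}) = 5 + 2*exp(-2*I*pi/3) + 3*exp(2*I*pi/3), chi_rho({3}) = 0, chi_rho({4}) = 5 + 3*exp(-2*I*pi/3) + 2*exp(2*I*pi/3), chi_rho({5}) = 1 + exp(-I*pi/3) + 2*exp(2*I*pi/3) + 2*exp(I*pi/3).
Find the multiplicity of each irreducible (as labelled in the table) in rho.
Multiplicities: chi_0: 3, chi_1: 1, chi_2: 0, chi_3: 2, chi_4: 2, chi_5: 2.

Details: Use <chi_rho, chi> = (1/|G|) sum_C |C| * chi_rho(C) * conj(chi(C)) with |G| = 6 for each irreducible chi in the table:
  <chi_rho, chi_0> = (1/6)[1*(10)*conj(1) + 1*(1 + 2*exp(-2*I*pi/3) + 2*exp(-I*pi/3) + exp(I*pi/3))*conj(1) + 1*(5 + 2*exp(-2*I*pi/3) + 3*exp(2*I*pi/3))*conj(1) + 1*(0)*conj(1) + 1*(5 + 3*exp(-2*I*pi/3) + 2*exp(2*I*pi/3))*conj(1) + 1*(1 + exp(-I*pi/3) + 2*exp(2*I*pi/3) + 2*exp(I*pi/3))*conj(1)]
      = (1/6)[(10) + (1 + 2*exp(-2*I*pi/3) + 2*exp(-I*pi/3) + exp(I*pi/3)) + (5 + 2*exp(-2*I*pi/3) + 3*exp(2*I*pi/3)) + (0) + (5 + 3*exp(-2*I*pi/3) + 2*exp(2*I*pi/3)) + (1 + exp(-I*pi/3) + 2*exp(2*I*pi/3) + 2*exp(I*pi/3))] = 18/6 = 3
  <chi_rho, chi_1> = (1/6)[1*(10)*conj(1) + 1*(1 + 2*exp(-2*I*pi/3) + 2*exp(-I*pi/3) + exp(I*pi/3))*conj(exp(I*pi/3)) + 1*(5 + 2*exp(-2*I*pi/3) + 3*exp(2*I*pi/3))*conj(exp(2*I*pi/3)) + 1*(0)*conj(-1) + 1*(5 + 3*exp(-2*I*pi/3) + 2*exp(2*I*pi/3))*conj(exp(-2*I*pi/3)) + 1*(1 + exp(-I*pi/3) + 2*exp(2*I*pi/3) + 2*exp(I*pi/3))*conj(exp(-I*pi/3))]
      = (1/6)[(10) + (-1 + 2*exp(-2*I*pi/3) + exp(-I*pi/3)) + (3 + 5*exp(-2*I*pi/3) + 2*exp(2*I*pi/3)) + (0) + (3 + 2*exp(-2*I*pi/3) + 5*exp(2*I*pi/3)) + (-1 + exp(I*pi/3) + 2*exp(2*I*pi/3))] = 6/6 = 1
  <chi_rho, chi_2> = (1/6)[1*(10)*conj(1) + 1*(1 + 2*exp(-2*I*pi/3) + 2*exp(-I*pi/3) + exp(I*pi/3))*conj(exp(2*I*pi/3)) + 1*(5 + 2*exp(-2*I*pi/3) + 3*exp(2*I*pi/3))*conj(exp(-2*I*pi/3)) + 1*(0)*conj(1) + 1*(5 + 3*exp(-2*I*pi/3) + 2*exp(2*I*pi/3))*conj(exp(2*I*pi/3)) + 1*(1 + exp(-I*pi/3) + 2*exp(2*I*pi/3) + 2*exp(I*pi/3))*conj(exp(-2*I*pi/3))]
      = (1/6)[(10) + (-3) + (2 + 3*exp(-2*I*pi/3) + 5*exp(2*I*pi/3)) + (0) + (2 + 5*exp(-2*I*pi/3) + 3*exp(2*I*pi/3)) + (-3)] = 0/6 = 0
  <chi_rho, chi_3> = (1/6)[1*(10)*conj(1) + 1*(1 + 2*exp(-2*I*pi/3) + 2*exp(-I*pi/3) + exp(I*pi/3))*conj(-1) + 1*(5 + 2*exp(-2*I*pi/3) + 3*exp(2*I*pi/3))*conj(1) + 1*(0)*conj(-1) + 1*(5 + 3*exp(-2*I*pi/3) + 2*exp(2*I*pi/3))*conj(1) + 1*(1 + exp(-I*pi/3) + 2*exp(2*I*pi/3) + 2*exp(I*pi/3))*conj(-1)]
      = (1/6)[(10) + (-1 - exp(I*pi/3) - 2*exp(-I*pi/3) - 2*exp(-2*I*pi/3)) + (5 + 2*exp(-2*I*pi/3) + 3*exp(2*I*pi/3)) + (0) + (5 + 3*exp(-2*I*pi/3) + 2*exp(2*I*pi/3)) + (-1 - 2*exp(I*pi/3) - 2*exp(2*I*pi/3) - exp(-I*pi/3))] = 12/6 = 2
  <chi_rho, chi_4> = (1/6)[1*(10)*conj(1) + 1*(1 + 2*exp(-2*I*pi/3) + 2*exp(-I*pi/3) + exp(I*pi/3))*conj(exp(-2*I*pi/3)) + 1*(5 + 2*exp(-2*I*pi/3) + 3*exp(2*I*pi/3))*conj(exp(2*I*pi/3)) + 1*(0)*conj(1) + 1*(5 + 3*exp(-2*I*pi/3) + 2*exp(2*I*pi/3))*conj(exp(-2*I*pi/3)) + 1*(1 + exp(-I*pi/3) + 2*exp(2*I*pi/3) + 2*exp(I*pi/3))*conj(exp(2*I*pi/3))]
      = (1/6)[(10) + (1 + exp(2*I*pi/3) + 2*exp(I*pi/3)) + (3 + 5*exp(-2*I*pi/3) + 2*exp(2*I*pi/3)) + (0) + (3 + 2*exp(-2*I*pi/3) + 5*exp(2*I*pi/3)) + (1 + 2*exp(-I*pi/3) + exp(-2*I*pi/3))] = 12/6 = 2
  <chi_rho, chi_5> = (1/6)[1*(10)*conj(1) + 1*(1 + 2*exp(-2*I*pi/3) + 2*exp(-I*pi/3) + exp(I*pi/3))*conj(exp(-I*pi/3)) + 1*(5 + 2*exp(-2*I*pi/3) + 3*exp(2*I*pi/3))*conj(exp(-2*I*pi/3)) + 1*(0)*conj(-1) + 1*(5 + 3*exp(-2*I*pi/3) + 2*exp(2*I*pi/3))*conj(exp(2*I*pi/3)) + 1*(1 + exp(-I*pi/3) + 2*exp(2*I*pi/3) + 2*exp(I*pi/3))*conj(exp(I*pi/3))]
      = (1/6)[(10) + (3) + (2 + 3*exp(-2*I*pi/3) + 5*exp(2*I*pi/3)) + (0) + (2 + 5*exp(-2*I*pi/3) + 3*exp(2*I*pi/3)) + (3)] = 12/6 = 2
(Exp terms are combined using exp(i*s)*conj(exp(i*t)) = exp(i*(s-t)), and sums of them are collapsed using the identity that for every m > 1 the m distinct m-th roots of unity sum to 0, e.g. 1 + exp(2*I*pi/3) + exp(-2*I*pi/3) = 0.)
Dimension check: dim(rho) = sum (mult * dim) = 3*1 + 1*1 + 0*1 + 2*1 + 2*1 + 2*1 = 10 = chi_rho(e) = 10.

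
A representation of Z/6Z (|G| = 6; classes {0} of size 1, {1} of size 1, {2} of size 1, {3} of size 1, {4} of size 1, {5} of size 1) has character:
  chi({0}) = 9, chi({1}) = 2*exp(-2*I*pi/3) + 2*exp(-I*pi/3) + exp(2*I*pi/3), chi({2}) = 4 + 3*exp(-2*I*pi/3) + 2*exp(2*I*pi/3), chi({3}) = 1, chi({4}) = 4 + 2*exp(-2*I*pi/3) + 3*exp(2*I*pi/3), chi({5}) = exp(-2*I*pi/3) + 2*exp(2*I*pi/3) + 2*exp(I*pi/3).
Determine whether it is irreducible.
Not irreducible (reducible): <chi, chi> = 17 > 1.

Working: <chi, chi> = (1/|G|) sum_C |C| * |chi(C)|^2 = (1/6)[1*|9|^2 + 1*|2*exp(-2*I*pi/3) + 2*exp(-I*pi/3) + exp(2*I*pi/3)|^2 + 1*|4 + 3*exp(-2*I*pi/3) + 2*exp(2*I*pi/3)|^2 + 1*|1|^2 + 1*|4 + 2*exp(-2*I*pi/3) + 3*exp(2*I*pi/3)|^2 + 1*|exp(-2*I*pi/3) + 2*exp(2*I*pi/3) + 2*exp(I*pi/3)|^2]
  = (1/6)[(81) + (7) + (3) + (1) + (3) + (7)] = 102/6 = 17.
(Exp terms are combined using exp(i*s)*conj(exp(i*t)) = exp(i*(s-t)), and sums of them are collapsed using the identity that for every m > 1 the m distinct m-th roots of unity sum to 0, e.g. 1 + exp(2*I*pi/3) + exp(-2*I*pi/3) = 0.)
A character is irreducible iff <chi, chi> = 1, so this representation is reducible.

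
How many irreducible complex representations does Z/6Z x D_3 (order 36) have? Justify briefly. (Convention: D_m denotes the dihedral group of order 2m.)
18

Argument: The number of irreducible complex representations of a finite group equals its number of conjugacy classes. For a direct product, #classes(G x H) = #classes(G) * #classes(H). Z/6Z has 6 classes (abelian), D_3 has 3 classes, so 6 * 3 = 18, so Z/6Z x D_3 (order 36) has exactly 18 irreducible complex representations.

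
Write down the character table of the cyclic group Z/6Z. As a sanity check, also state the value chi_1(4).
Character table of Z/6Z (irreps indexed chi_0,...,chi_5 with chi_k(m) = zeta_6^(k*m), zeta_6 = exp(2*pi*i/6)):
  irrep \ class  {0} (size 1)  {1} (size 1)    {2} (size 1)    {3} (size 1)  {4} (size 1)    {5} (size 1)  
  chi_0          1             1               1               1             1               1             
  chi_1          1             exp(I*pi/3)     exp(2*I*pi/3)   -1            exp(-2*I*pi/3)  exp(-I*pi/3)  
  chi_2          1             exp(2*I*pi/3)   exp(-2*I*pi/3)  1             exp(2*I*pi/3)   exp(-2*I*pi/3)
  chi_3          1             -1              1               -1            1               -1            
  chi_4          1             exp(-2*I*pi/3)  exp(2*I*pi/3)   1             exp(-2*I*pi/3)  exp(2*I*pi/3) 
  chi_5          1             exp(-I*pi/3)    exp(-2*I*pi/3)  -1            exp(2*I*pi/3)   exp(I*pi/3)   

Spot check: chi_1(4) = zeta_6^(1*4) = zeta_6^4 = exp(-2*I*pi/3).

Working: Z/6Z is abelian, so all 6 irreducible complex representations are 1-dimensional. They are given by chi_k(m) = zeta_6^(k*m) for k = 0,...,5. Row orthogonality: sum_m chi_k(m) conj(chi_l(m)) = 6 * [k = l].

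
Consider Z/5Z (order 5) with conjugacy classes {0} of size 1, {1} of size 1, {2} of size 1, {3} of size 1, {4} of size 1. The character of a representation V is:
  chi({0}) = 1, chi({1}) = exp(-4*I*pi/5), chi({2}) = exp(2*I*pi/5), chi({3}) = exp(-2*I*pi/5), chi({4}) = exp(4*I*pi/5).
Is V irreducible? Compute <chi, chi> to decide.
Irreducible: <chi, chi> = 1.

Why: <chi, chi> = (1/|G|) sum_C |C| * |chi(C)|^2 = (1/5)[1*|1|^2 + 1*|exp(-4*I*pi/5)|^2 + 1*|exp(2*I*pi/5)|^2 + 1*|exp(-2*I*pi/5)|^2 + 1*|exp(4*I*pi/5)|^2]
  = (1/5)[(1) + (1) + (1) + (1) + (1)] = 5/5 = 1.
(Exp terms are combined using exp(i*s)*conj(exp(i*t)) = exp(i*(s-t)), and sums of them are collapsed using the identity that for every m > 1 the m distinct m-th roots of unity sum to 0, e.g. 1 + exp(2*I*pi/3) + exp(-2*I*pi/3) = 0.)
A character is irreducible iff <chi, chi> = 1, so this representation is irreducible.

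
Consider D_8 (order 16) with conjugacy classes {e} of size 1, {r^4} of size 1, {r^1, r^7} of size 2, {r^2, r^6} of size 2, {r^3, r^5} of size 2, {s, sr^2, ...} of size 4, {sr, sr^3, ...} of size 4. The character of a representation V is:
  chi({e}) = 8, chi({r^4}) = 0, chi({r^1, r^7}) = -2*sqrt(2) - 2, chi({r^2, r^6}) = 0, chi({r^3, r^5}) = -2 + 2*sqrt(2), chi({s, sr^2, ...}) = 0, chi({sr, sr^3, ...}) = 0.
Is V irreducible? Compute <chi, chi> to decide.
Not irreducible (reducible): <chi, chi> = 7 > 1.

Why: <chi, chi> = (1/|G|) sum_C |C| * |chi(C)|^2 = (1/16)[1*|8|^2 + 1*|0|^2 + 2*|-2*sqrt(2) - 2|^2 + 2*|0|^2 + 2*|-2 + 2*sqrt(2)|^2 + 4*|0|^2 + 4*|0|^2]
  = (1/16)[(64) + (0) + (16*sqrt(2) + 24) + (0) + (24 - 16*sqrt(2)) + (0) + (0)] = 112/16 = 7.
A character is irreducible iff <chi, chi> = 1, so this representation is reducible.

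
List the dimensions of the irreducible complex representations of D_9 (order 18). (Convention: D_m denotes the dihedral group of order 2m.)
Dimensions: 1, 1, 2, 2, 2, 2

Proof sketch: There are 6 irreducibles (= number of conjugacy classes). Their dimensions d_i satisfy sum d_i^2 = |G| = 18: 1 + 1 + 4 + 4 + 4 + 4 = 18.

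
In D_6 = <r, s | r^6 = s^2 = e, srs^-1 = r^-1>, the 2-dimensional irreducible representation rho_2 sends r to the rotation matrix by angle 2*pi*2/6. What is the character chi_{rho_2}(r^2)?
chi_{rho_2}(r^2) = 2*cos(2*pi*2*2/6) = -1

Details: rho_2(r^2) is rotation by angle 2*pi*2*2/6, whose trace is 2*cos(2*pi*2*2/6) = -1.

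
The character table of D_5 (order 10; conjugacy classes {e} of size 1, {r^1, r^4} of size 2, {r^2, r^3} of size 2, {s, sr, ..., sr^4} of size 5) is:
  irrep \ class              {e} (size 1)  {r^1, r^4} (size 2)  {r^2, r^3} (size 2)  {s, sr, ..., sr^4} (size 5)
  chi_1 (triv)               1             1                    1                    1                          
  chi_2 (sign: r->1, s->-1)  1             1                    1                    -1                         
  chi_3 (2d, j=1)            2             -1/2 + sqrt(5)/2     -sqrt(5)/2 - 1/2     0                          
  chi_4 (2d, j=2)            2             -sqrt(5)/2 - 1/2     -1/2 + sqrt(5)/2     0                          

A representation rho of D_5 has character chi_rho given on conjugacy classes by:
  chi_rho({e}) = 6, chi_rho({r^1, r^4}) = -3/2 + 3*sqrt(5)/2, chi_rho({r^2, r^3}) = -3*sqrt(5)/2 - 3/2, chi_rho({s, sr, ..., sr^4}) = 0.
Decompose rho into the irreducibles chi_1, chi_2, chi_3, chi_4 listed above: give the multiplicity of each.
Multiplicities: chi_1: 0, chi_2: 0, chi_3: 3, chi_4: 0.

Proof sketch: Use <chi_rho, chi> = (1/|G|) sum_C |C| * chi_rho(C) * conj(chi(C)) with |G| = 10 for each irreducible chi in the table:
  <chi_rho, chi_1> = (1/10)[1*(6)*conj(1) + 2*(-3/2 + 3*sqrt(5)/2)*conj(1) + 2*(-3*sqrt(5)/2 - 3/2)*conj(1) + 5*(0)*conj(1)]
      = (1/10)[(6) + (-3 + 3*sqrt(5)) + (-3*sqrt(5) - 3) + (0)] = 0/10 = 0
  <chi_rho, chi_2> = (1/10)[1*(6)*conj(1) + 2*(-3/2 + 3*sqrt(5)/2)*conj(1) + 2*(-3*sqrt(5)/2 - 3/2)*conj(1) + 5*(0)*conj(-1)]
      = (1/10)[(6) + (-3 + 3*sqrt(5)) + (-3*sqrt(5) - 3) + (0)] = 0/10 = 0
  <chi_rho, chi_3> = (1/10)[1*(6)*conj(2) + 2*(-3/2 + 3*sqrt(5)/2)*conj(-1/2 + sqrt(5)/2) + 2*(-3*sqrt(5)/2 - 3/2)*conj(-sqrt(5)/2 - 1/2) + 5*(0)*conj(0)]
      = (1/10)[(12) + (9 - 3*sqrt(5)) + (3*sqrt(5) + 9) + (0)] = 30/10 = 3
  <chi_rho, chi_4> = (1/10)[1*(6)*conj(2) + 2*(-3/2 + 3*sqrt(5)/2)*conj(-sqrt(5)/2 - 1/2) + 2*(-3*sqrt(5)/2 - 3/2)*conj(-1/2 + sqrt(5)/2) + 5*(0)*conj(0)]
      = (1/10)[(12) + (-6) + (-6) + (0)] = 0/10 = 0
Dimension check: dim(rho) = sum (mult * dim) = 0*1 + 0*1 + 3*2 + 0*2 = 6 = chi_rho(e) = 6.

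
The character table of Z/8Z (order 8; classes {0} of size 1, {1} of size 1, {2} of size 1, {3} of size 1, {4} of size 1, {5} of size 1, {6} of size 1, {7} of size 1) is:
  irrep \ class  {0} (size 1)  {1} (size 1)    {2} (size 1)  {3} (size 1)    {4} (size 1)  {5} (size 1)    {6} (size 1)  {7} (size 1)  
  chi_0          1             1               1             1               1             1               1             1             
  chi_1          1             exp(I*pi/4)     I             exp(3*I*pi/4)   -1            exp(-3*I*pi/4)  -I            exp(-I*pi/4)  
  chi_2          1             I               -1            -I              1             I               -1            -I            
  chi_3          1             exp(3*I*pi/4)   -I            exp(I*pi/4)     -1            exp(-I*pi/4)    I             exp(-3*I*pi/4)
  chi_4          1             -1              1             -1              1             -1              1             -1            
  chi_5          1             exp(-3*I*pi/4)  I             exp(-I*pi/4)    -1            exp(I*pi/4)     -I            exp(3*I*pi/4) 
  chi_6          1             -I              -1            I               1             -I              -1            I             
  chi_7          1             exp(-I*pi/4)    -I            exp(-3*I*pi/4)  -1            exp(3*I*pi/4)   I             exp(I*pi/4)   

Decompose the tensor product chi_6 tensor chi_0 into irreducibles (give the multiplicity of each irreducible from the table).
chi_6 tensor chi_0 = chi_6 (all other irreducibles have multiplicity 0).

Solution. The character of a tensor product is the pointwise product (chi_6 * chi_0)(C) = chi_6(C) * chi_0(C):
  {0}: (1)*(1), {1}: (-I)*(1), {2}: (-1)*(1), {3}: (I)*(1), {4}: (1)*(1), {5}: (-I)*(1), {6}: (-1)*(1), {7}: (I)*(1)
so (chi_6 * chi_0) takes values
  {0} -> 1, {1} -> -I, {2} -> -1, {3} -> I, {4} -> 1, {5} -> -I, {6} -> -1, {7} -> I.
Now take the inner product of this character with each irreducible chi from the table, <chi_6*chi_0, chi> = (1/8) sum_C |C| (chi_6*chi_0)(C) conj(chi(C)):
  <chi_6*chi_0, chi_0> = (1/8)[1*(1)*conj(1) + 1*(-I)*conj(1) + 1*(-1)*conj(1) + 1*(I)*conj(1) + 1*(1)*conj(1) + 1*(-I)*conj(1) + 1*(-1)*conj(1) + 1*(I)*conj(1)]
      = (1/8)[(1) + (-I) + (-1) + (I) + (1) + (-I) + (-1) + (I)] = 0/8 = 0
  <chi_6*chi_0, chi_1> = (1/8)[1*(1)*conj(1) + 1*(-I)*conj(exp(I*pi/4)) + 1*(-1)*conj(I) + 1*(I)*conj(exp(3*I*pi/4)) + 1*(1)*conj(-1) + 1*(-I)*conj(exp(-3*I*pi/4)) + 1*(-1)*conj(-I) + 1*(I)*conj(exp(-I*pi/4))]
      = (1/8)[(1) + (-exp(I*pi/4)) + (I) + (exp(-I*pi/4)) + (-1) + (-exp(-3*I*pi/4)) + (-I) + (exp(3*I*pi/4))] = 0/8 = 0
  <chi_6*chi_0, chi_2> = (1/8)[1*(1)*conj(1) + 1*(-I)*conj(I) + 1*(-1)*conj(-1) + 1*(I)*conj(-I) + 1*(1)*conj(1) + 1*(-I)*conj(I) + 1*(-1)*conj(-1) + 1*(I)*conj(-I)]
      = (1/8)[(1) + (-1) + (1) + (-1) + (1) + (-1) + (1) + (-1)] = 0/8 = 0
  <chi_6*chi_0, chi_3> = (1/8)[1*(1)*conj(1) + 1*(-I)*conj(exp(3*I*pi/4)) + 1*(-1)*conj(-I) + 1*(I)*conj(exp(I*pi/4)) + 1*(1)*conj(-1) + 1*(-I)*conj(exp(-I*pi/4)) + 1*(-1)*conj(I) + 1*(I)*conj(exp(-3*I*pi/4))]
      = (1/8)[(1) + (-exp(-I*pi/4)) + (-I) + (exp(I*pi/4)) + (-1) + (-exp(3*I*pi/4)) + (I) + (exp(-3*I*pi/4))] = 0/8 = 0
  <chi_6*chi_0, chi_4> = (1/8)[1*(1)*conj(1) + 1*(-I)*conj(-1) + 1*(-1)*conj(1) + 1*(I)*conj(-1) + 1*(1)*conj(1) + 1*(-I)*conj(-1) + 1*(-1)*conj(1) + 1*(I)*conj(-1)]
      = (1/8)[(1) + (I) + (-1) + (-I) + (1) + (I) + (-1) + (-I)] = 0/8 = 0
  <chi_6*chi_0, chi_5> = (1/8)[1*(1)*conj(1) + 1*(-I)*conj(exp(-3*I*pi/4)) + 1*(-1)*conj(I) + 1*(I)*conj(exp(-I*pi/4)) + 1*(1)*conj(-1) + 1*(-I)*conj(exp(I*pi/4)) + 1*(-1)*conj(-I) + 1*(I)*conj(exp(3*I*pi/4))]
      = (1/8)[(1) + (-exp(-3*I*pi/4)) + (I) + (exp(3*I*pi/4)) + (-1) + (-exp(I*pi/4)) + (-I) + (exp(-I*pi/4))] = 0/8 = 0
  <chi_6*chi_0, chi_6> = (1/8)[1*(1)*conj(1) + 1*(-I)*conj(-I) + 1*(-1)*conj(-1) + 1*(I)*conj(I) + 1*(1)*conj(1) + 1*(-I)*conj(-I) + 1*(-1)*conj(-1) + 1*(I)*conj(I)]
      = (1/8)[(1) + (1) + (1) + (1) + (1) + (1) + (1) + (1)] = 8/8 = 1
  <chi_6*chi_0, chi_7> = (1/8)[1*(1)*conj(1) + 1*(-I)*conj(exp(-I*pi/4)) + 1*(-1)*conj(-I) + 1*(I)*conj(exp(-3*I*pi/4)) + 1*(1)*conj(-1) + 1*(-I)*conj(exp(3*I*pi/4)) + 1*(-1)*conj(I) + 1*(I)*conj(exp(I*pi/4))]
      = (1/8)[(1) + (-exp(3*I*pi/4)) + (-I) + (exp(-3*I*pi/4)) + (-1) + (-exp(-I*pi/4)) + (I) + (exp(I*pi/4))] = 0/8 = 0
(Exp terms are combined using exp(i*s)*conj(exp(i*t)) = exp(i*(s-t)), and sums of them are collapsed using the identity that for every m > 1 the m distinct m-th roots of unity sum to 0, e.g. 1 + exp(2*I*pi/3) + exp(-2*I*pi/3) = 0.)
Hence the multiplicities are chi_6: 1. Dimension check: dim(chi_6)*dim(chi_0) = 1*1 = 1 and sum (mult * dim) = 1*1 = 1.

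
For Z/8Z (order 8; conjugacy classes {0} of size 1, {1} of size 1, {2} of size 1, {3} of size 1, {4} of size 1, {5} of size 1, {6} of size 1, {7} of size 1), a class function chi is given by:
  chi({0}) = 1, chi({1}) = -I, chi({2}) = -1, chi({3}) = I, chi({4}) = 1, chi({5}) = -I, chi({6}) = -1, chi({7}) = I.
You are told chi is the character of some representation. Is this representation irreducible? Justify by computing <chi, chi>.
Irreducible: <chi, chi> = 1.

Why: <chi, chi> = (1/|G|) sum_C |C| * |chi(C)|^2 = (1/8)[1*|1|^2 + 1*|-I|^2 + 1*|-1|^2 + 1*|I|^2 + 1*|1|^2 + 1*|-I|^2 + 1*|-1|^2 + 1*|I|^2]
  = (1/8)[(1) + (1) + (1) + (1) + (1) + (1) + (1) + (1)] = 8/8 = 1.
(Exp terms are combined using exp(i*s)*conj(exp(i*t)) = exp(i*(s-t)), and sums of them are collapsed using the identity that for every m > 1 the m distinct m-th roots of unity sum to 0, e.g. 1 + exp(2*I*pi/3) + exp(-2*I*pi/3) = 0.)
A character is irreducible iff <chi, chi> = 1, so this representation is irreducible.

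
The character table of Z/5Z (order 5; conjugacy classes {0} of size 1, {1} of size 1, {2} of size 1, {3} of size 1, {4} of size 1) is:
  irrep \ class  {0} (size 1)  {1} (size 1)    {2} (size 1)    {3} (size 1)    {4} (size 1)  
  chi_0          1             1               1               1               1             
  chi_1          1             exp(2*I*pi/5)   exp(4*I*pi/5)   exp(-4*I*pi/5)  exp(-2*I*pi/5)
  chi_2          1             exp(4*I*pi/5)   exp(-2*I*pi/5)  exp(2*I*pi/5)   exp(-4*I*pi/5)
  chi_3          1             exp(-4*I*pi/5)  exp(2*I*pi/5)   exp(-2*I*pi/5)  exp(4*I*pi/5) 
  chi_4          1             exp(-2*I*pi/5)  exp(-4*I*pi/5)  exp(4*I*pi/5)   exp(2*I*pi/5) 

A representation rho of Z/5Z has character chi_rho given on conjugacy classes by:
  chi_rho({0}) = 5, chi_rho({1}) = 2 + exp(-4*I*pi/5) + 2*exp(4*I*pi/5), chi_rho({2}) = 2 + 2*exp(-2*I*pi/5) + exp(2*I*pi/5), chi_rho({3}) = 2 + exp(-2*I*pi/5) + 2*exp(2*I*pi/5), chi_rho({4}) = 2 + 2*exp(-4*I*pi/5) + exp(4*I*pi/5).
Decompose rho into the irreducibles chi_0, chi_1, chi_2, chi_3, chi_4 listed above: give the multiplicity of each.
Multiplicities: chi_0: 2, chi_1: 0, chi_2: 2, chi_3: 1, chi_4: 0.

Argument: Use <chi_rho, chi> = (1/|G|) sum_C |C| * chi_rho(C) * conj(chi(C)) with |G| = 5 for each irreducible chi in the table:
  <chi_rho, chi_0> = (1/5)[1*(5)*conj(1) + 1*(2 + exp(-4*I*pi/5) + 2*exp(4*I*pi/5))*conj(1) + 1*(2 + 2*exp(-2*I*pi/5) + exp(2*I*pi/5))*conj(1) + 1*(2 + exp(-2*I*pi/5) + 2*exp(2*I*pi/5))*conj(1) + 1*(2 + 2*exp(-4*I*pi/5) + exp(4*I*pi/5))*conj(1)]
      = (1/5)[(5) + (2 + exp(-4*I*pi/5) + 2*exp(4*I*pi/5)) + (2 + 2*exp(-2*I*pi/5) + exp(2*I*pi/5)) + (2 + exp(-2*I*pi/5) + 2*exp(2*I*pi/5)) + (2 + 2*exp(-4*I*pi/5) + exp(4*I*pi/5))] = 10/5 = 2
  <chi_rho, chi_1> = (1/5)[1*(5)*conj(1) + 1*(2 + exp(-4*I*pi/5) + 2*exp(4*I*pi/5))*conj(exp(2*I*pi/5)) + 1*(2 + 2*exp(-2*I*pi/5) + exp(2*I*pi/5))*conj(exp(4*I*pi/5)) + 1*(2 + exp(-2*I*pi/5) + 2*exp(2*I*pi/5))*conj(exp(-4*I*pi/5)) + 1*(2 + 2*exp(-4*I*pi/5) + exp(4*I*pi/5))*conj(exp(-2*I*pi/5))]
      = (1/5)[(5) + (2*exp(-2*I*pi/5) + exp(4*I*pi/5) + 2*exp(2*I*pi/5)) + (2*exp(-4*I*pi/5) + exp(-2*I*pi/5) + 2*exp(4*I*pi/5)) + (2*exp(-4*I*pi/5) + exp(2*I*pi/5) + 2*exp(4*I*pi/5)) + (2*exp(-2*I*pi/5) + exp(-4*I*pi/5) + 2*exp(2*I*pi/5))] = 0/5 = 0
  <chi_rho, chi_2> = (1/5)[1*(5)*conj(1) + 1*(2 + exp(-4*I*pi/5) + 2*exp(4*I*pi/5))*conj(exp(4*I*pi/5)) + 1*(2 + 2*exp(-2*I*pi/5) + exp(2*I*pi/5))*conj(exp(-2*I*pi/5)) + 1*(2 + exp(-2*I*pi/5) + 2*exp(2*I*pi/5))*conj(exp(2*I*pi/5)) + 1*(2 + 2*exp(-4*I*pi/5) + exp(4*I*pi/5))*conj(exp(-4*I*pi/5))]
      = (1/5)[(5) + (2 + 2*exp(-4*I*pi/5) + exp(2*I*pi/5)) + (2 + exp(4*I*pi/5) + 2*exp(2*I*pi/5)) + (2 + 2*exp(-2*I*pi/5) + exp(-4*I*pi/5)) + (2 + exp(-2*I*pi/5) + 2*exp(4*I*pi/5))] = 10/5 = 2
  <chi_rho, chi_3> = (1/5)[1*(5)*conj(1) + 1*(2 + exp(-4*I*pi/5) + 2*exp(4*I*pi/5))*conj(exp(-4*I*pi/5)) + 1*(2 + 2*exp(-2*I*pi/5) + exp(2*I*pi/5))*conj(exp(2*I*pi/5)) + 1*(2 + exp(-2*I*pi/5) + 2*exp(2*I*pi/5))*conj(exp(-2*I*pi/5)) + 1*(2 + 2*exp(-4*I*pi/5) + exp(4*I*pi/5))*conj(exp(4*I*pi/5))]
      = (1/5)[(5) + (1 + 2*exp(-2*I*pi/5) + 2*exp(4*I*pi/5)) + (1 + 2*exp(-2*I*pi/5) + 2*exp(-4*I*pi/5)) + (1 + 2*exp(4*I*pi/5) + 2*exp(2*I*pi/5)) + (1 + 2*exp(-4*I*pi/5) + 2*exp(2*I*pi/5))] = 5/5 = 1
  <chi_rho, chi_4> = (1/5)[1*(5)*conj(1) + 1*(2 + exp(-4*I*pi/5) + 2*exp(4*I*pi/5))*conj(exp(-2*I*pi/5)) + 1*(2 + 2*exp(-2*I*pi/5) + exp(2*I*pi/5))*conj(exp(-4*I*pi/5)) + 1*(2 + exp(-2*I*pi/5) + 2*exp(2*I*pi/5))*conj(exp(4*I*pi/5)) + 1*(2 + 2*exp(-4*I*pi/5) + exp(4*I*pi/5))*conj(exp(2*I*pi/5))]
      = (1/5)[(5) + (2*exp(-4*I*pi/5) + exp(-2*I*pi/5) + 2*exp(2*I*pi/5)) + (exp(-4*I*pi/5) + 2*exp(4*I*pi/5) + 2*exp(2*I*pi/5)) + (2*exp(-2*I*pi/5) + 2*exp(-4*I*pi/5) + exp(4*I*pi/5)) + (2*exp(-2*I*pi/5) + exp(2*I*pi/5) + 2*exp(4*I*pi/5))] = 0/5 = 0
(Exp terms are combined using exp(i*s)*conj(exp(i*t)) = exp(i*(s-t)), and sums of them are collapsed using the identity that for every m > 1 the m distinct m-th roots of unity sum to 0, e.g. 1 + exp(2*I*pi/3) + exp(-2*I*pi/3) = 0.)
Dimension check: dim(rho) = sum (mult * dim) = 2*1 + 0*1 + 2*1 + 1*1 + 0*1 = 5 = chi_rho(e) = 5.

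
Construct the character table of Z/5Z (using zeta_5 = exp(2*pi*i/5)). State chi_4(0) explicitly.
Character table of Z/5Z (irreps indexed chi_0,...,chi_4 with chi_k(m) = zeta_5^(k*m), zeta_5 = exp(2*pi*i/5)):
  irrep \ class  {0} (size 1)  {1} (size 1)    {2} (size 1)    {3} (size 1)    {4} (size 1)  
  chi_0          1             1               1               1               1             
  chi_1          1             exp(2*I*pi/5)   exp(4*I*pi/5)   exp(-4*I*pi/5)  exp(-2*I*pi/5)
  chi_2          1             exp(4*I*pi/5)   exp(-2*I*pi/5)  exp(2*I*pi/5)   exp(-4*I*pi/5)
  chi_3          1             exp(-4*I*pi/5)  exp(2*I*pi/5)   exp(-2*I*pi/5)  exp(4*I*pi/5) 
  chi_4          1             exp(-2*I*pi/5)  exp(-4*I*pi/5)  exp(4*I*pi/5)   exp(2*I*pi/5) 

Spot check: chi_4(0) = zeta_5^(4*0) = zeta_5^0 = 1.

Working: Z/5Z is abelian, so all 5 irreducible complex representations are 1-dimensional. They are given by chi_k(m) = zeta_5^(k*m) for k = 0,...,4. Row orthogonality: sum_m chi_k(m) conj(chi_l(m)) = 5 * [k = l].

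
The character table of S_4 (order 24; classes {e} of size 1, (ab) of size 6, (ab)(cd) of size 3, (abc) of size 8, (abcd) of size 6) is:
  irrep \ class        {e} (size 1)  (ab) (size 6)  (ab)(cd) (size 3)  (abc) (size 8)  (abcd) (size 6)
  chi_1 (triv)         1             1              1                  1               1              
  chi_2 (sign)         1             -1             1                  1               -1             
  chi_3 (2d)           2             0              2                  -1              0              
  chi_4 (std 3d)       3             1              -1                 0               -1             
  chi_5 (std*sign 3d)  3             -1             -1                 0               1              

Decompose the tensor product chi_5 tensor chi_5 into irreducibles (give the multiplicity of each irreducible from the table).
chi_5 tensor chi_5 = chi_1 + chi_3 + chi_4 + chi_5 (all other irreducibles have multiplicity 0).

Argument: The character of a tensor product is the pointwise product (chi_5 * chi_5)(C) = chi_5(C) * chi_5(C):
  {e}: (3)*(3), (ab): (-1)*(-1), (ab)(cd): (-1)*(-1), (abc): (0)*(0), (abcd): (1)*(1)
so (chi_5 * chi_5) takes values
  {e} -> 9, (ab) -> 1, (ab)(cd) -> 1, (abc) -> 0, (abcd) -> 1.
Now take the inner product of this character with each irreducible chi from the table, <chi_5*chi_5, chi> = (1/24) sum_C |C| (chi_5*chi_5)(C) conj(chi(C)):
  <chi_5*chi_5, chi_1> = (1/24)[1*(9)*conj(1) + 6*(1)*conj(1) + 3*(1)*conj(1) + 8*(0)*conj(1) + 6*(1)*conj(1)]
      = (1/24)[(9) + (6) + (3) + (0) + (6)] = 24/24 = 1
  <chi_5*chi_5, chi_2> = (1/24)[1*(9)*conj(1) + 6*(1)*conj(-1) + 3*(1)*conj(1) + 8*(0)*conj(1) + 6*(1)*conj(-1)]
      = (1/24)[(9) + (-6) + (3) + (0) + (-6)] = 0/24 = 0
  <chi_5*chi_5, chi_3> = (1/24)[1*(9)*conj(2) + 6*(1)*conj(0) + 3*(1)*conj(2) + 8*(0)*conj(-1) + 6*(1)*conj(0)]
      = (1/24)[(18) + (0) + (6) + (0) + (0)] = 24/24 = 1
  <chi_5*chi_5, chi_4> = (1/24)[1*(9)*conj(3) + 6*(1)*conj(1) + 3*(1)*conj(-1) + 8*(0)*conj(0) + 6*(1)*conj(-1)]
      = (1/24)[(27) + (6) + (-3) + (0) + (-6)] = 24/24 = 1
  <chi_5*chi_5, chi_5> = (1/24)[1*(9)*conj(3) + 6*(1)*conj(-1) + 3*(1)*conj(-1) + 8*(0)*conj(0) + 6*(1)*conj(1)]
      = (1/24)[(27) + (-6) + (-3) + (0) + (6)] = 24/24 = 1
Hence the multiplicities are chi_1: 1, chi_3: 1, chi_4: 1, chi_5: 1. Dimension check: dim(chi_5)*dim(chi_5) = 3*3 = 9 and sum (mult * dim) = 1*1 + 1*2 + 1*3 + 1*3 = 9.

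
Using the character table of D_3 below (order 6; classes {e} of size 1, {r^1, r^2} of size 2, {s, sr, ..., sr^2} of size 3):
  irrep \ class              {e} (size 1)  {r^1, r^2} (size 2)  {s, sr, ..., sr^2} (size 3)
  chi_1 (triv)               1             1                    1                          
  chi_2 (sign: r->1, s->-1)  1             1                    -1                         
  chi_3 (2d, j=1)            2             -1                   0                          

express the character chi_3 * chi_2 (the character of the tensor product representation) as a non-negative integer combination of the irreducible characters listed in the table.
chi_3 tensor chi_2 = chi_3 (all other irreducibles have multiplicity 0).

Justification: The character of a tensor product is the pointwise product (chi_3 * chi_2)(C) = chi_3(C) * chi_2(C):
  {e}: (2)*(1), {r^1, r^2}: (-1)*(1), {s, sr, ..., sr^2}: (0)*(-1)
so (chi_3 * chi_2) takes values
  {e} -> 2, {r^1, r^2} -> -1, {s, sr, ..., sr^2} -> 0.
Now take the inner product of this character with each irreducible chi from the table, <chi_3*chi_2, chi> = (1/6) sum_C |C| (chi_3*chi_2)(C) conj(chi(C)):
  <chi_3*chi_2, chi_1> = (1/6)[1*(2)*conj(1) + 2*(-1)*conj(1) + 3*(0)*conj(1)]
      = (1/6)[(2) + (-2) + (0)] = 0/6 = 0
  <chi_3*chi_2, chi_2> = (1/6)[1*(2)*conj(1) + 2*(-1)*conj(1) + 3*(0)*conj(-1)]
      = (1/6)[(2) + (-2) + (0)] = 0/6 = 0
  <chi_3*chi_2, chi_3> = (1/6)[1*(2)*conj(2) + 2*(-1)*conj(-1) + 3*(0)*conj(0)]
      = (1/6)[(4) + (2) + (0)] = 6/6 = 1
Hence the multiplicities are chi_3: 1. Dimension check: dim(chi_3)*dim(chi_2) = 2*1 = 2 and sum (mult * dim) = 1*2 = 2.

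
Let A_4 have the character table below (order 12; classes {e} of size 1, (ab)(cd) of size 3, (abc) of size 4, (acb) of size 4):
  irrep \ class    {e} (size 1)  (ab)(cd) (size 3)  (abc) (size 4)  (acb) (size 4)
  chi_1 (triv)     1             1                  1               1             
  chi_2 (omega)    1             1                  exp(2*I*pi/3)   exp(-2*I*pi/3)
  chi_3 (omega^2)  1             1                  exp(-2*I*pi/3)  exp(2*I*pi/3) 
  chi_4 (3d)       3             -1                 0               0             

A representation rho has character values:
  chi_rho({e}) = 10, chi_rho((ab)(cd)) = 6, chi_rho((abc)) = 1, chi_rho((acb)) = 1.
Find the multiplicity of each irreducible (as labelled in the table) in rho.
Multiplicities: chi_1: 3, chi_2: 2, chi_3: 2, chi_4: 1.

Explanation: Use <chi_rho, chi> = (1/|G|) sum_C |C| * chi_rho(C) * conj(chi(C)) with |G| = 12 for each irreducible chi in the table:
  <chi_rho, chi_1> = (1/12)[1*(10)*conj(1) + 3*(6)*conj(1) + 4*(1)*conj(1) + 4*(1)*conj(1)]
      = (1/12)[(10) + (18) + (4) + (4)] = 36/12 = 3
  <chi_rho, chi_2> = (1/12)[1*(10)*conj(1) + 3*(6)*conj(1) + 4*(1)*conj(exp(2*I*pi/3)) + 4*(1)*conj(exp(-2*I*pi/3))]
      = (1/12)[(10) + (18) + (8 + 12*exp(-2*I*pi/3) + 8*exp(2*I*pi/3)) + (8 + 8*exp(-2*I*pi/3) + 12*exp(2*I*pi/3))] = 24/12 = 2
  <chi_rho, chi_3> = (1/12)[1*(10)*conj(1) + 3*(6)*conj(1) + 4*(1)*conj(exp(-2*I*pi/3)) + 4*(1)*conj(exp(2*I*pi/3))]
      = (1/12)[(10) + (18) + (8 + 8*exp(-2*I*pi/3) + 12*exp(2*I*pi/3)) + (8 + 12*exp(-2*I*pi/3) + 8*exp(2*I*pi/3))] = 24/12 = 2
  <chi_rho, chi_4> = (1/12)[1*(10)*conj(3) + 3*(6)*conj(-1) + 4*(1)*conj(0) + 4*(1)*conj(0)]
      = (1/12)[(30) + (-18) + (0) + (0)] = 12/12 = 1
(Exp terms are combined using exp(i*s)*conj(exp(i*t)) = exp(i*(s-t)), and sums of them are collapsed using the identity that for every m > 1 the m distinct m-th roots of unity sum to 0, e.g. 1 + exp(2*I*pi/3) + exp(-2*I*pi/3) = 0.)
Dimension check: dim(rho) = sum (mult * dim) = 3*1 + 2*1 + 2*1 + 1*3 = 10 = chi_rho(e) = 10.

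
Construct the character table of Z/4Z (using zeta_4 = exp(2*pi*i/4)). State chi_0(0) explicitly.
Character table of Z/4Z (irreps indexed chi_0,...,chi_3 with chi_k(m) = zeta_4^(k*m), zeta_4 = exp(2*pi*i/4)):
  irrep \ class  {0} (size 1)  {1} (size 1)  {2} (size 1)  {3} (size 1)
  chi_0          1             1             1             1           
  chi_1          1             I             -1            -I          
  chi_2          1             -1            1             -1          
  chi_3          1             -I            -1            I           

Spot check: chi_0(0) = zeta_4^(0*0) = zeta_4^0 = 1.

Explanation: Z/4Z is abelian, so all 4 irreducible complex representations are 1-dimensional. They are given by chi_k(m) = zeta_4^(k*m) for k = 0,...,3. Row orthogonality: sum_m chi_k(m) conj(chi_l(m)) = 4 * [k = l].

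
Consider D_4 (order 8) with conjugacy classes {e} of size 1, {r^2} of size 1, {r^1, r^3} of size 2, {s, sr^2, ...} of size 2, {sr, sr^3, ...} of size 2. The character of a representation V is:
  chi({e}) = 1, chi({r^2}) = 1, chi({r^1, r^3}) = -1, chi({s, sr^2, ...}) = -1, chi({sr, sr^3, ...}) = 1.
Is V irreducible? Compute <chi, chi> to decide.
Irreducible: <chi, chi> = 1.

Reasoning: <chi, chi> = (1/|G|) sum_C |C| * |chi(C)|^2 = (1/8)[1*|1|^2 + 1*|1|^2 + 2*|-1|^2 + 2*|-1|^2 + 2*|1|^2]
  = (1/8)[(1) + (1) + (2) + (2) + (2)] = 8/8 = 1.
A character is irreducible iff <chi, chi> = 1, so this representation is irreducible.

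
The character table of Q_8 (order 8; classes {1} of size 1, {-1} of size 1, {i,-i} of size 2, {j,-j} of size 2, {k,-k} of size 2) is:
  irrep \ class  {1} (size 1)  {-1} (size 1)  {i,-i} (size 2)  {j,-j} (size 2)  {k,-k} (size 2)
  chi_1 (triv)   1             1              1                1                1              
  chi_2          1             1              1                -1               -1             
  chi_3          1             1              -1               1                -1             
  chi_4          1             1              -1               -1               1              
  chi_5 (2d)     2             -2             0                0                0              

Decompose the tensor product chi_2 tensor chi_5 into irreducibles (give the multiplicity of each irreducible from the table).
chi_2 tensor chi_5 = chi_5 (all other irreducibles have multiplicity 0).

Working: The character of a tensor product is the pointwise product (chi_2 * chi_5)(C) = chi_2(C) * chi_5(C):
  {1}: (1)*(2), {-1}: (1)*(-2), {i,-i}: (1)*(0), {j,-j}: (-1)*(0), {k,-k}: (-1)*(0)
so (chi_2 * chi_5) takes values
  {1} -> 2, {-1} -> -2, {i,-i} -> 0, {j,-j} -> 0, {k,-k} -> 0.
Now take the inner product of this character with each irreducible chi from the table, <chi_2*chi_5, chi> = (1/8) sum_C |C| (chi_2*chi_5)(C) conj(chi(C)):
  <chi_2*chi_5, chi_1> = (1/8)[1*(2)*conj(1) + 1*(-2)*conj(1) + 2*(0)*conj(1) + 2*(0)*conj(1) + 2*(0)*conj(1)]
      = (1/8)[(2) + (-2) + (0) + (0) + (0)] = 0/8 = 0
  <chi_2*chi_5, chi_2> = (1/8)[1*(2)*conj(1) + 1*(-2)*conj(1) + 2*(0)*conj(1) + 2*(0)*conj(-1) + 2*(0)*conj(-1)]
      = (1/8)[(2) + (-2) + (0) + (0) + (0)] = 0/8 = 0
  <chi_2*chi_5, chi_3> = (1/8)[1*(2)*conj(1) + 1*(-2)*conj(1) + 2*(0)*conj(-1) + 2*(0)*conj(1) + 2*(0)*conj(-1)]
      = (1/8)[(2) + (-2) + (0) + (0) + (0)] = 0/8 = 0
  <chi_2*chi_5, chi_4> = (1/8)[1*(2)*conj(1) + 1*(-2)*conj(1) + 2*(0)*conj(-1) + 2*(0)*conj(-1) + 2*(0)*conj(1)]
      = (1/8)[(2) + (-2) + (0) + (0) + (0)] = 0/8 = 0
  <chi_2*chi_5, chi_5> = (1/8)[1*(2)*conj(2) + 1*(-2)*conj(-2) + 2*(0)*conj(0) + 2*(0)*conj(0) + 2*(0)*conj(0)]
      = (1/8)[(4) + (4) + (0) + (0) + (0)] = 8/8 = 1
Hence the multiplicities are chi_5: 1. Dimension check: dim(chi_2)*dim(chi_5) = 1*2 = 2 and sum (mult * dim) = 1*2 = 2.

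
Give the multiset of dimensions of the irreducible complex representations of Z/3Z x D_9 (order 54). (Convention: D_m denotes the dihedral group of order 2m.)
Dimensions: 1, 1, 1, 1, 1, 1, 2, 2, 2, 2, 2, 2, 2, 2, 2, 2, 2, 2

Derivation: There are 18 irreducibles (= number of conjugacy classes). Their dimensions d_i satisfy sum d_i^2 = |G| = 54: 1 + 1 + 1 + 1 + 1 + 1 + 4 + 4 + 4 + 4 + 4 + 4 + 4 + 4 + 4 + 4 + 4 + 4 = 54. (For the product with Z/3Z: each of the 3 1-dim characters of Z/3Z tensors with each irrep of D_9, giving 3 copies of each D_9-dimension.)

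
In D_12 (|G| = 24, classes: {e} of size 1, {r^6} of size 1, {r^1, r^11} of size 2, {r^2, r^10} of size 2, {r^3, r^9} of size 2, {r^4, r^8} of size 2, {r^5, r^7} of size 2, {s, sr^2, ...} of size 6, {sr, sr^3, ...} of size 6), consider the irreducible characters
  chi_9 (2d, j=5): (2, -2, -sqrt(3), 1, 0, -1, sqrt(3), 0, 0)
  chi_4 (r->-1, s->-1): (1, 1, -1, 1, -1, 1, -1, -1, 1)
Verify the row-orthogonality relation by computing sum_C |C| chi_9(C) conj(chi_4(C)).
Sum = 0; so <chi_9, chi_4> = 0 (distinct irreducibles are orthogonal).

Working: Compute term by term over conjugacy classes (|C| * chi_9(C) * conj(chi_4(C))):
  1*(2)*conj(1) + 1*(-2)*conj(1) + 2*(-sqrt(3))*conj(-1) + 2*(1)*conj(1) + 2*(0)*conj(-1) + 2*(-1)*conj(1) + 2*(sqrt(3))*conj(-1) + 6*(0)*conj(-1) + 6*(0)*conj(1)
  = (2) + (-2) + (2*sqrt(3)) + (2) + (0) + (-2) + (-2*sqrt(3)) + (0) + (0)
  = 0.
Dividing by |G| = 24 gives 0/24 = 0, matching the row-orthogonality relation <chi_9, chi_4> = [chi_9 = chi_4].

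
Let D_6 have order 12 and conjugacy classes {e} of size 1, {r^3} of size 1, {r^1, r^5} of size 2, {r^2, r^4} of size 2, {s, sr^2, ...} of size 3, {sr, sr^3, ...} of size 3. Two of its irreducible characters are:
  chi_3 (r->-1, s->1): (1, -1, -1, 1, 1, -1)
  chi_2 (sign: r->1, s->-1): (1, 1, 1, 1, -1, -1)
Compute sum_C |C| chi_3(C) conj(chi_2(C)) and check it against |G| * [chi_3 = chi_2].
Sum = 0; so <chi_3, chi_2> = 0 (distinct irreducibles are orthogonal).

Argument: Compute term by term over conjugacy classes (|C| * chi_3(C) * conj(chi_2(C))):
  1*(1)*conj(1) + 1*(-1)*conj(1) + 2*(-1)*conj(1) + 2*(1)*conj(1) + 3*(1)*conj(-1) + 3*(-1)*conj(-1)
  = (1) + (-1) + (-2) + (2) + (-3) + (3)
  = 0.
Dividing by |G| = 12 gives 0/12 = 0, matching the row-orthogonality relation <chi_3, chi_2> = [chi_3 = chi_2].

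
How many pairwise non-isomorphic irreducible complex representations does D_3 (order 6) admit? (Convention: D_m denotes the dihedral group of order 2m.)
3

The number of irreducible complex representations of a finite group equals its number of conjugacy classes. D_3 has 3 conjugacy classes ((n+3)/2 for n odd), so D_3 (order 6) has exactly 3 irreducible complex representations.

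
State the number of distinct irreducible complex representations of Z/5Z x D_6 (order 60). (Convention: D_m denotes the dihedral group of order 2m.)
30

The number of irreducible complex representations of a finite group equals its number of conjugacy classes. For a direct product, #classes(G x H) = #classes(G) * #classes(H). Z/5Z has 5 classes (abelian), D_6 has 6 classes, so 5 * 6 = 30, so Z/5Z x D_6 (order 60) has exactly 30 irreducible complex representations.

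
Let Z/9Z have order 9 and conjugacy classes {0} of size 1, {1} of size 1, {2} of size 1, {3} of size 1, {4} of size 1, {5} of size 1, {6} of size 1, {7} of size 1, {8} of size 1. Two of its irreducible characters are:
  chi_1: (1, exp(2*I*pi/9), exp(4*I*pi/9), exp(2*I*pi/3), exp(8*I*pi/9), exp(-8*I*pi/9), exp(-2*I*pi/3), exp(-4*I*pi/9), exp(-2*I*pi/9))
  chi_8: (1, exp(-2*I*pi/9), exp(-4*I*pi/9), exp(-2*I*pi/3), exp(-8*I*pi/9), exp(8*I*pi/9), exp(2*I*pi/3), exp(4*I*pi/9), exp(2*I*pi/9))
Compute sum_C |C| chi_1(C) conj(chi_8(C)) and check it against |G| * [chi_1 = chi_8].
Sum = 0; so <chi_1, chi_8> = 0 (distinct irreducibles are orthogonal).

Derivation: Compute term by term over conjugacy classes (|C| * chi_1(C) * conj(chi_8(C))):
  1*(1)*conj(1) + 1*(exp(2*I*pi/9))*conj(exp(-2*I*pi/9)) + 1*(exp(4*I*pi/9))*conj(exp(-4*I*pi/9)) + 1*(exp(2*I*pi/3))*conj(exp(-2*I*pi/3)) + 1*(exp(8*I*pi/9))*conj(exp(-8*I*pi/9)) + 1*(exp(-8*I*pi/9))*conj(exp(8*I*pi/9)) + 1*(exp(-2*I*pi/3))*conj(exp(2*I*pi/3)) + 1*(exp(-4*I*pi/9))*conj(exp(4*I*pi/9)) + 1*(exp(-2*I*pi/9))*conj(exp(2*I*pi/9))
  = (1) + (exp(4*I*pi/9)) + (exp(8*I*pi/9)) + (exp(-2*I*pi/3)) + (exp(-2*I*pi/9)) + (exp(2*I*pi/9)) + (exp(2*I*pi/3)) + (exp(-8*I*pi/9)) + (exp(-4*I*pi/9))
  = 0.
(Exp terms are combined using exp(i*s)*conj(exp(i*t)) = exp(i*(s-t)), and sums of them are collapsed using the identity that for every m > 1 the m distinct m-th roots of unity sum to 0, e.g. 1 + exp(2*I*pi/3) + exp(-2*I*pi/3) = 0.)
Dividing by |G| = 9 gives 0/9 = 0, matching the row-orthogonality relation <chi_1, chi_8> = [chi_1 = chi_8].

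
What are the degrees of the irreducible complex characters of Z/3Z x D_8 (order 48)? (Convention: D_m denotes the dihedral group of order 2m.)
Dimensions: 1, 1, 1, 1, 1, 1, 1, 1, 1, 1, 1, 1, 2, 2, 2, 2, 2, 2, 2, 2, 2

Derivation: There are 21 irreducibles (= number of conjugacy classes). Their dimensions d_i satisfy sum d_i^2 = |G| = 48: 1 + 1 + 1 + 1 + 1 + 1 + 1 + 1 + 1 + 1 + 1 + 1 + 4 + 4 + 4 + 4 + 4 + 4 + 4 + 4 + 4 = 48. (For the product with Z/3Z: each of the 3 1-dim characters of Z/3Z tensors with each irrep of D_8, giving 3 copies of each D_8-dimension.)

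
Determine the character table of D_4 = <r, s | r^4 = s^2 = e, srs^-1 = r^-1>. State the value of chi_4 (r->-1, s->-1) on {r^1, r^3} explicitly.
Conjugacy classes: {e} of size 1, {r^2} of size 1, {r^1, r^3} of size 2, {s, sr^2, ...} of size 2, {sr, sr^3, ...} of size 2.
Character table:
  irrep \ class              {e} (size 1)  {r^2} (size 1)  {r^1, r^3} (size 2)  {s, sr^2, ...} (size 2)  {sr, sr^3, ...} (size 2)
  chi_1 (triv)               1             1               1                    1                        1                       
  chi_2 (sign: r->1, s->-1)  1             1               1                    -1                       -1                      
  chi_3 (r->-1, s->1)        1             1               -1                   1                        -1                      
  chi_4 (r->-1, s->-1)       1             1               -1                   -1                       1                       
  chi_5 (2d, j=1)            2             -2              0                    0                        0                       

Spot check: chi_4 (r->-1, s->-1) on {r^1, r^3} = -1.

Working: D_4 has order 2*4 = 8 with 5 conjugacy classes, hence 5 irreducibles. Sum of squared dims 1 + 1 + 1 + 1 + 4 = 8 = |G|. Linear characters come from the abelianisation; the 2-dimensional irreps have character r^k -> 2*cos(2*pi*j*k/4), reflections -> 0.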